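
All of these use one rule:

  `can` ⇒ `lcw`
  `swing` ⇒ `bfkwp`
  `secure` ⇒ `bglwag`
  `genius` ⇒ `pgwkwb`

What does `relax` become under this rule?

The shift depends on letter class: consonant c→l is +9, but vowel a→c is +2. The rule splits by letter class: vowels +2, consonants +9.
Applying it to relax: r(cons)+9=a, e(vowel)+2=g, l(cons)+9=u, a(vowel)+2=c, x(cons)+9=g.

agucg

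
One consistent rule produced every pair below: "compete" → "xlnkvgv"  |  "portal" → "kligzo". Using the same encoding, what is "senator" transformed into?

hvmzgli

Each pair mirrors across the alphabet (c↔x, o↔l, m↔n): positions sum to 25. Letters are reflected about the middle of the alphabet (position → 25−position): Atbash.
Applying it to senator: s↔h, e↔v, n↔m, a↔z, t↔g, o↔l, r↔i.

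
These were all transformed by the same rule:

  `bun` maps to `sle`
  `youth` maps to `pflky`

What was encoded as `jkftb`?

stock

Compare letters: b→s is +17, u→l is +17, n→e is +17 — a constant shift. This is a Caesar cipher with shift 17.
Decoding jkftb: j−17=s, k−17=t, f−17=o, t−17=c, b−17=k.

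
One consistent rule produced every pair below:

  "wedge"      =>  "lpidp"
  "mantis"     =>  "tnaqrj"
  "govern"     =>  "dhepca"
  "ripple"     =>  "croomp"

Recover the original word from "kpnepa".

Treating letters as 0–25, the rule is x ↦ 7x + 13 (mod 26).
Undoing it on kpnepa: k(10)→15·(10−13)≡7=h; p(15)→15·(15−13)≡4=e; n(13)→15·(13−13)≡0=a; e(4)→15·(4−13)≡21=v; p(15)→15·(15−13)≡4=e; a(0)→15·(0−13)≡13=n (all mod 26).

heaven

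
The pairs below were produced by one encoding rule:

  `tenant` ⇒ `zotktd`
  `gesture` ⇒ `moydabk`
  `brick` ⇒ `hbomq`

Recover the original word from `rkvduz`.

laptop

The shifts repeat in a cycle of length 2: positions 0,1,… shift by +6, +10, then the pattern repeats.
Reversing it on rkvduz: r−6=l, k−10=a, v−6=p, d−10=t, u−6=o, z−10=p.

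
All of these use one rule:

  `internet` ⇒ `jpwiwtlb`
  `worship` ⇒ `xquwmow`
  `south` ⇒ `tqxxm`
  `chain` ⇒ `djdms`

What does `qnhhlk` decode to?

In internet: i→j is +1, n→p is +2, t→w is +3, e→i is +4 — the shift increases by 1 each position. Each letter shifts forward by (position + 1), i.e. 1, 2, 3, … — the shift grows by one for each successive letter.
Reversing it on qnhhlk: q−1=p, n−2=l, h−3=e, h−4=d, l−5=g, k−6=e.

pledge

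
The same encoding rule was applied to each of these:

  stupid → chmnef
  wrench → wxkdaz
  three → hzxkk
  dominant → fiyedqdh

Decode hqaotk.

tackle

s(18)→c(2) and t(19)→h(7) fit y≡5x+16 (mod 26); the inverse of 5 mod 26 is 21. Treating letters as 0–25, the rule is x ↦ 5x + 16 (mod 26).
Undoing it on hqaotk: h(7)→21·(7−16)≡19=t; q(16)→21·(16−16)≡0=a; a(0)→21·(0−16)≡2=c; o(14)→21·(14−16)≡10=k; t(19)→21·(19−16)≡11=l; k(10)→21·(10−16)≡4=e (all mod 26).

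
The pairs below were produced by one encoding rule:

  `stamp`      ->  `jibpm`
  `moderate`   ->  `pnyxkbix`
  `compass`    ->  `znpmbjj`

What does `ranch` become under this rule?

kbozu

s(18)→j(9) and t(19)→i(8) fit y≡25x+1 (mod 26); the inverse of 25 mod 26 is 25. Treating letters as 0–25, the rule is x ↦ 25x + 1 (mod 26).
Applying it to ranch: r(17)→25·17+1≡10=k; a(0)→25·0+1≡1=b; n(13)→25·13+1≡14=o; c(2)→25·2+1≡25=z; h(7)→25·7+1≡20=u (all mod 26).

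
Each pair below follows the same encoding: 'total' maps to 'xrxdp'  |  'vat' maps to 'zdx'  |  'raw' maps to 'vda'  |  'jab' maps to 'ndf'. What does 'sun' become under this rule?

wxr

The shift depends on letter class: consonant t→x is +4, but vowel o→r is +3. Vowels shift forward by 3 and consonants shift forward by 4.
For sun: s(cons)+4=w, u(vowel)+3=x, n(cons)+4=r.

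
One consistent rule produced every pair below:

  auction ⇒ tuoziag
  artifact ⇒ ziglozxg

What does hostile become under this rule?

krozyun

The output letters match the input read backwards, each shifted +6: auction reversed is noitcua. Read the word backwards and shift each letter +6.
On hostile: reverse → elitsoh; then shift: e+6=k, l+6=r, i+6=o, t+6=z, s+6=y, o+6=u, h+6=n.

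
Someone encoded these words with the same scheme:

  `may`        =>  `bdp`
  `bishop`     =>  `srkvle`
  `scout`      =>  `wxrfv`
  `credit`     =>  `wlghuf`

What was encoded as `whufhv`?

The output letters match the input read backwards, each shifted +3: may reversed is yam. The word is reversed, then every letter is shifted forward by 3.
Decoding whufhv: shift back: w−3=t, h−3=e, u−3=r, f−3=c, h−3=e, v−3=s → terces; then reverse → secret.

secret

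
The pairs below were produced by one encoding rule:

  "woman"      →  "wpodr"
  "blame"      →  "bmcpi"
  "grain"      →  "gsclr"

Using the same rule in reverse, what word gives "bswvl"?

brush

In woman: w→w is +0, o→p is +1, m→o is +2, a→d is +3 — the shift increases by 1 each position. Letter i (0-indexed) is shifted by i+0, so successive shifts are 0, 1, 2, ….
Decoding bswvl: b−0=b, s−1=r, w−2=u, v−3=s, l−4=h.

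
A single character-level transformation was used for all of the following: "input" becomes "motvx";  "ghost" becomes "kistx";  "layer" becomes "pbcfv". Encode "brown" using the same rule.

Shifts by position in input: pos 0: i→m (+4), pos 1: n→o (+1), pos 2: p→t (+4), pos 3: u→v (+1) — repeating every 2. A repeating key of period 2 is used — shifts +4, +1 over and over.
For brown: b+4=f, r+1=s, o+4=s, w+1=x, n+4=r.

fssxr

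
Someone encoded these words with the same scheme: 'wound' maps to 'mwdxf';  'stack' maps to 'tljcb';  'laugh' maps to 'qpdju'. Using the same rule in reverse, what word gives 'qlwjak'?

branch

The output letters match the input read backwards, each shifted +9: wound reversed is dnuow. The word is reversed, then every letter is shifted forward by 9.
Undoing it on qlwjak: shift back: q−9=h, l−9=c, w−9=n, j−9=a, a−9=r, k−9=b → hcnarb; then reverse → branch.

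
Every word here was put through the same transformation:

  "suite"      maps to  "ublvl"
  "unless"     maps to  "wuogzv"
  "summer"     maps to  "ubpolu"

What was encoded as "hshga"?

fleet

It's a Vigenère-style cipher with numeric key [2,7,3]: position i shifts by key[i mod 3].
Decoding hshga: h−2=f, s−7=l, h−3=e, g−2=e, a−7=t.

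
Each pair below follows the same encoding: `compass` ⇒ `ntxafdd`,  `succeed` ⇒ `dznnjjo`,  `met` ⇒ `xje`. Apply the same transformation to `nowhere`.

Vowels shift forward by 5 and consonants shift forward by 11.
For nowhere: n(cons)+11=y, o(vowel)+5=t, w(cons)+11=h, h(cons)+11=s, e(vowel)+5=j, r(cons)+11=c, e(vowel)+5=j.

ythsjcj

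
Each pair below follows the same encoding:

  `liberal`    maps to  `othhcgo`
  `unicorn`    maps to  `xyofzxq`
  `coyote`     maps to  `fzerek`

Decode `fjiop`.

cycle

Shifts by position in liberal: pos 0: l→o (+3), pos 1: i→t (+11), pos 2: b→h (+6), pos 3: e→h (+3), pos 4: r→c (+11), pos 5: a→g (+6) — repeating every 3. The shifts repeat in a cycle of length 3: positions 0,1,… shift by +3, +11, +6, then the pattern repeats.
Undoing it on fjiop: f−3=c, j−11=y, i−6=c, o−3=l, p−11=e.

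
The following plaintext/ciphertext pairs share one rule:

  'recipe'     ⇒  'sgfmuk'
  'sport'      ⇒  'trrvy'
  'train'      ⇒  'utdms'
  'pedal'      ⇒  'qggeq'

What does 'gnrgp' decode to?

In recipe: r→s is +1, e→g is +2, c→f is +3, i→m is +4 — the shift increases by 1 each position. Letter i (0-indexed) is shifted by i+1, so successive shifts are 1, 2, 3, ….
Decoding gnrgp: g−1=f, n−2=l, r−3=o, g−4=c, p−5=k.

flock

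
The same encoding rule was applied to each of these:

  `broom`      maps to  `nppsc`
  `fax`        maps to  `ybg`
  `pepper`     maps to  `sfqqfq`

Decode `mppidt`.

school

The output letters match the input read backwards, each shifted +1: broom reversed is moorb. Read the word backwards and shift each letter +1.
Reversing it on mppidt: shift back: m−1=l, p−1=o, p−1=o, i−1=h, d−1=c, t−1=s → loohcs; then reverse → school.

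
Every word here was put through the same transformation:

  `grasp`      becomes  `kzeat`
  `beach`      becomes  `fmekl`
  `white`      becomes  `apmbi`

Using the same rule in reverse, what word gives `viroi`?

Shifts by position in grasp: pos 0: g→k (+4), pos 1: r→z (+8), pos 2: a→e (+4), pos 3: s→a (+8) — repeating every 2. A repeating key of period 2 is used — shifts +4, +8 over and over.
Reversing it on viroi: v−4=r, i−8=a, r−4=n, o−8=g, i−4=e.

range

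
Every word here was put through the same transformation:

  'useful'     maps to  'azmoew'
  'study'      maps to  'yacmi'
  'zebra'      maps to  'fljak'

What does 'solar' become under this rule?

yvtjb

Letter i (0-indexed) is shifted by i+6, so successive shifts are 6, 7, 8, ….
For solar: s+6=y, o+7=v, l+8=t, a+9=j, r+10=b.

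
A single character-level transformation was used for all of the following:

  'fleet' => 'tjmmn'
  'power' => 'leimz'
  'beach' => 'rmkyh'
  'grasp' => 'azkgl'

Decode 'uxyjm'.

uncle

f(5)→t(19) and l(11)→j(9) fit y≡7x+10 (mod 26); the inverse of 7 mod 26 is 15. Each letter's alphabet position (a=0..z=25) is mapped through 7·x+10 mod 26 — an affine cipher.
Undoing it on uxyjm: u(20)→15·(20−10)≡20=u; x(23)→15·(23−10)≡13=n; y(24)→15·(24−10)≡2=c; j(9)→15·(9−10)≡11=l; m(12)→15·(12−10)≡4=e (all mod 26).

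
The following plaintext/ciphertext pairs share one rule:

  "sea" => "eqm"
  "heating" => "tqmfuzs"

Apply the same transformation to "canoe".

This is a Caesar cipher with shift 12.
Applying it to canoe: c+12=o, a+12=m, n+12=z, o+12=a, e+12=q.

omzaq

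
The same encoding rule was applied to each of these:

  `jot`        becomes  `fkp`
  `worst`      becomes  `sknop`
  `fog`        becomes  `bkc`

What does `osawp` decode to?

sweat

Compare letters: j→f is +22, o→k is +22, t→p is +22 — a constant shift. Each letter is shifted forward by 22 in the alphabet (a Caesar shift of +22).
Reversing it on osawp: o−22=s, s−22=w, a−22=e, w−22=a, p−22=t.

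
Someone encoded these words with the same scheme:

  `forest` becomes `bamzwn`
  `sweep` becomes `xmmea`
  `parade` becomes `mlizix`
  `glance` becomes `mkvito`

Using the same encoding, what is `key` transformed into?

The output letters match the input read backwards, each shifted +8: forest reversed is tserof. Read the word backwards and shift each letter +8.
Applying it to key: reverse → yek; then shift: y+8=g, e+8=m, k+8=s.

gms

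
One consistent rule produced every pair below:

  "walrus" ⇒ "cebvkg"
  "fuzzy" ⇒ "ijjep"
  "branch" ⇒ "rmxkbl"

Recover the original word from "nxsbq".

grind

The output letters match the input read backwards, each shifted +10: walrus reversed is surlaw. Read the word backwards and shift each letter +10.
Decoding nxsbq: shift back: n−10=d, x−10=n, s−10=i, b−10=r, q−10=g → dnirg; then reverse → grind.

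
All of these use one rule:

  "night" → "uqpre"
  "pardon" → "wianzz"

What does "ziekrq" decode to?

In night: n→u is +7, i→q is +8, g→p is +9, h→r is +10 — the shift increases by 1 each position. The shift increases by 1 at each position, starting from +7: 7, 8, 9, ….
Decoding ziekrq: z−7=s, i−8=a, e−9=v, k−10=a, r−11=g, q−12=e.

savage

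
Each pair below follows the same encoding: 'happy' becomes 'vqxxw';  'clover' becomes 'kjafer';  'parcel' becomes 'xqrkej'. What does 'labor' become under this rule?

Each letter's alphabet position (a=0..z=25) is mapped through 23·x+16 mod 26 — an affine cipher.
For labor: l(11)→23·11+16≡9=j; a(0)→23·0+16≡16=q; b(1)→23·1+16≡13=n; o(14)→23·14+16≡0=a; r(17)→23·17+16≡17=r (all mod 26).

jqnar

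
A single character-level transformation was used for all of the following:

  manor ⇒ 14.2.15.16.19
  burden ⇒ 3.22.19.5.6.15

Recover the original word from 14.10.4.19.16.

m is letter #13 and maps to 14: an offset of 1. Letters become their 1-based position plus 1 (so a→2, b→3, …).
Reversing it on 14.10.4.19.16: 14→(14−1)÷1=13=m, 10→(10−1)÷1=9=i, 4→(4−1)÷1=3=c, 19→(19−1)÷1=18=r, 16→(16−1)÷1=15=o.

micro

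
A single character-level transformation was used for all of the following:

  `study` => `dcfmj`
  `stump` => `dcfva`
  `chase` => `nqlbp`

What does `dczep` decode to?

Shifts by position in study: pos 0: s→d (+11), pos 1: t→c (+9), pos 2: u→f (+11), pos 3: d→m (+9) — repeating every 2. The shifts repeat in a cycle of length 2: positions 0,1,… shift by +11, +9, then the pattern repeats.
Decoding dczep: d−11=s, c−9=t, z−11=o, e−9=v, p−11=e.

stove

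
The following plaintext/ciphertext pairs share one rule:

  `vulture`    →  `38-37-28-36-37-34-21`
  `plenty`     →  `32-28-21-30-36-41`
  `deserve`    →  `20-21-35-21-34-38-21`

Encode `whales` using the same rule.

39-24-17-28-21-35

v is letter #22 and maps to 38: an offset of 16. The number is (letter's place in the alphabet, a=1) + 16.
On whales: w=23→39, h=8→24, a=1→17, l=12→28, e=5→21, s=19→35.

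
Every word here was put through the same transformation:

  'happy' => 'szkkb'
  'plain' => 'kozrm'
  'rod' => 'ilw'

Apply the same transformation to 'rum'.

ifn

Each pair mirrors across the alphabet (h↔s, a↔z, p↔k): positions sum to 25. This is the alphabet-reversal cipher (Atbash): a becomes z, b becomes y, etc.
Applying it to rum: r↔i, u↔f, m↔n.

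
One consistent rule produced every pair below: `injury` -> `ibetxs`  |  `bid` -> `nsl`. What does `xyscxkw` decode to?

mansion

Read the word backwards and shift each letter +10.
Reversing it on xyscxkw: shift back: x−10=n, y−10=o, s−10=i, c−10=s, x−10=n, k−10=a, w−10=m → noisnam; then reverse → mansion.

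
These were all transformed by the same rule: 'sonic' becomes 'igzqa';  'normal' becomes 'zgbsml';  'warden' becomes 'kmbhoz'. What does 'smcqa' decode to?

magic

s(18)→i(8) and o(14)→g(6) fit y≡7x+12 (mod 26); the inverse of 7 mod 26 is 15. Treating letters as 0–25, the rule is x ↦ 7x + 12 (mod 26).
Reversing it on smcqa: s(18)→15·(18−12)≡12=m; m(12)→15·(12−12)≡0=a; c(2)→15·(2−12)≡6=g; q(16)→15·(16−12)≡8=i; a(0)→15·(0−12)≡2=c (all mod 26).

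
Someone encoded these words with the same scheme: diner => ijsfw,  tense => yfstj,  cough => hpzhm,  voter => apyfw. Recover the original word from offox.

jeans

It's a Vigenère-style cipher with numeric key [5,1]: position i shifts by key[i mod 2].
Undoing it on offox: o−5=j, f−1=e, f−5=a, o−1=n, x−5=s.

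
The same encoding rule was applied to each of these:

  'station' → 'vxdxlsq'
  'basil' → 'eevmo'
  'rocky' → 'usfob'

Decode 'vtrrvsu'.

sponsor

The shifts repeat in a cycle of length 2: positions 0,1,… shift by +3, +4, then the pattern repeats.
Undoing it on vtrrvsu: v−3=s, t−4=p, r−3=o, r−4=n, v−3=s, s−4=o, u−3=r.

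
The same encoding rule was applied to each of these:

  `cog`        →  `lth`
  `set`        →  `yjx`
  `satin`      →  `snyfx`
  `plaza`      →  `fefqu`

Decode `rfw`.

ram

The output letters match the input read backwards, each shifted +5: cog reversed is goc. The word is reversed, then every letter is shifted forward by 5.
Undoing it on rfw: shift back: r−5=m, f−5=a, w−5=r → mar; then reverse → ram.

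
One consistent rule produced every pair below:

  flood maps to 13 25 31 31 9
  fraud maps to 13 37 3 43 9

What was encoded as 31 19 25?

oil

f(#6)→13 and l(#12)→25: differences scale by 2, so n = 2·pos + 1. With a=1..z=26, the number is 2·pos + 1.
Undoing it on 31 19 25: 31→(31−1)÷2=15=o, 19→(19−1)÷2=9=i, 25→(25−1)÷2=12=l.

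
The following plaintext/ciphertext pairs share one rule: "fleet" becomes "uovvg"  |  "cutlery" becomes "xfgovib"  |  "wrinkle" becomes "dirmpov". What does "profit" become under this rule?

Letters are reflected about the middle of the alphabet (position → 25−position): Atbash.
Applying it to profit: p↔k, r↔i, o↔l, f↔u, i↔r, t↔g.

kilurg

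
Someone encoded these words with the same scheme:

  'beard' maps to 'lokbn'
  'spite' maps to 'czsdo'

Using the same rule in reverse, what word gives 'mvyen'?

This is a Caesar cipher with shift 10.
Undoing it on mvyen: m−10=c, v−10=l, y−10=o, e−10=u, n−10=d.

cloud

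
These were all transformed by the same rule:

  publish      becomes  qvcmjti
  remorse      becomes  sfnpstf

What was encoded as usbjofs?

trainer

Every letter moves 1 place later in the alphabet, wrapping around z→a.
Reversing it on usbjofs: u−1=t, s−1=r, b−1=a, j−1=i, o−1=n, f−1=e, s−1=r.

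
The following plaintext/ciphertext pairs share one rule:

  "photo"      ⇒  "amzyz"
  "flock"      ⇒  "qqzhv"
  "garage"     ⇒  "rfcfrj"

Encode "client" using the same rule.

nqtjyy

A repeating key of period 2 is used — shifts +11, +5 over and over.
Applying it to client: c+11=n, l+5=q, i+11=t, e+5=j, n+11=y, t+5=y.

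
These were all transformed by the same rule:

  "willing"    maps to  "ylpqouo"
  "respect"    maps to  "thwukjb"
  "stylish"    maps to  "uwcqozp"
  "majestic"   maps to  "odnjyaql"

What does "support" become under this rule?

uxtuuyb

In willing: w→y is +2, i→l is +3, l→p is +4, l→q is +5 — the shift increases by 1 each position. Each letter shifts forward by (position + 2), i.e. 2, 3, 4, … — the shift grows by one for each successive letter.
For support: s+2=u, u+3=x, p+4=t, p+5=u, o+6=u, r+7=y, t+8=b.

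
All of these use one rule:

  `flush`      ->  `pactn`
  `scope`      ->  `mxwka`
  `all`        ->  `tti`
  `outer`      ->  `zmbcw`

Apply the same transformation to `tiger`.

zmoqb

Read the word backwards and shift each letter +8.
On tiger: reverse → regit; then shift: r+8=z, e+8=m, g+8=o, i+8=q, t+8=b.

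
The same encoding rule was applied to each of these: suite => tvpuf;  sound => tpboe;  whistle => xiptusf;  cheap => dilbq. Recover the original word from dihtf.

chase

Shifts by position in suite: pos 0: s→t (+1), pos 1: u→v (+1), pos 2: i→p (+7), pos 3: t→u (+1), pos 4: e→f (+1) — repeating every 3. The shifts repeat in a cycle of length 3: positions 0,1,… shift by +1, +1, +7, then the pattern repeats.
Reversing it on dihtf: d−1=c, i−1=h, h−7=a, t−1=s, f−1=e.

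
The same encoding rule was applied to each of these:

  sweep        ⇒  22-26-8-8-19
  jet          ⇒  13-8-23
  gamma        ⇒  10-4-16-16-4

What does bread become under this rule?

Each letter is replaced by its alphabet position (a=1..z=26) + 3.
On bread: b=2→5, r=18→21, e=5→8, a=1→4, d=4→7.

5-21-8-4-7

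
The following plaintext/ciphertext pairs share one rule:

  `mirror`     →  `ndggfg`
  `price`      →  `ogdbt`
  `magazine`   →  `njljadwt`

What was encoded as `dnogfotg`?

m(12)→n(13) and i(8)→d(3) fit y≡9x+9 (mod 26); the inverse of 9 mod 26 is 3. This is an affine cipher: with a=0,…,z=25, each position x becomes (9x+9) mod 26.
Reversing it on dnogfotg: d(3)→3·(3−9)≡8=i; n(13)→3·(13−9)≡12=m; o(14)→3·(14−9)≡15=p; g(6)→3·(6−9)≡17=r; f(5)→3·(5−9)≡14=o; o(14)→3·(14−9)≡15=p; t(19)→3·(19−9)≡4=e; g(6)→3·(6−9)≡17=r (all mod 26).

improper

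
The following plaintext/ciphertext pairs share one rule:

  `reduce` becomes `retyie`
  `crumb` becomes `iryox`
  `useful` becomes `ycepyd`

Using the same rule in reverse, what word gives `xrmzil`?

r(17)→r(17) and e(4)→e(4) fit y≡11x+12 (mod 26); the inverse of 11 mod 26 is 19. Treating letters as 0–25, the rule is x ↦ 11x + 12 (mod 26).
Reversing it on xrmzil: x(23)→19·(23−12)≡1=b; r(17)→19·(17−12)≡17=r; m(12)→19·(12−12)≡0=a; z(25)→19·(25−12)≡13=n; i(8)→19·(8−12)≡2=c; l(11)→19·(11−12)≡7=h (all mod 26).

branch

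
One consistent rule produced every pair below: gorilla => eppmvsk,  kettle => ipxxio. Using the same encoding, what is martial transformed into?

pemxveq

The output letters match the input read backwards, each shifted +4: gorilla reversed is allirog. Two steps: reverse the string, then apply a Caesar shift of +4.
On martial: reverse → laitram; then shift: l+4=p, a+4=e, i+4=m, t+4=x, r+4=v, a+4=e, m+4=q.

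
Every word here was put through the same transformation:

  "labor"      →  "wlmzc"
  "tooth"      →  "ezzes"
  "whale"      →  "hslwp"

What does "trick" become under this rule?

Compare letters: l→w is +11, a→l is +11, b→m is +11 — a constant shift. This is a Caesar cipher with shift 11.
On trick: t+11=e, r+11=c, i+11=t, c+11=n, k+11=v.

ectnv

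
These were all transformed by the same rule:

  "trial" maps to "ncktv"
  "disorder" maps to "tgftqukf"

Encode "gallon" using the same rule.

The output letters match the input read backwards, each shifted +2: trial reversed is lairt. Two steps: reverse the string, then apply a Caesar shift of +2.
On gallon: reverse → nollag; then shift: n+2=p, o+2=q, l+2=n, l+2=n, a+2=c, g+2=i.

pqnnci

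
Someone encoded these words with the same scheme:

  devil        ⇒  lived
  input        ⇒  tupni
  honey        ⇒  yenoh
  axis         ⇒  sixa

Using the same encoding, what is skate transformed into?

The output letters match the input read backwards: devil reversed is lived. The word is simply reversed.
For skate: reverse → etaks.

etaks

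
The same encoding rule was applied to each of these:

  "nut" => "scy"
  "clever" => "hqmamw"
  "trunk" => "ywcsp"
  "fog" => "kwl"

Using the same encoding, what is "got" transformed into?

The shift depends on letter class: consonant n→s is +5, but vowel u→c is +8. Vowels shift forward by 8 and consonants shift forward by 5.
Applying it to got: g(cons)+5=l, o(vowel)+8=w, t(cons)+5=y.

lwy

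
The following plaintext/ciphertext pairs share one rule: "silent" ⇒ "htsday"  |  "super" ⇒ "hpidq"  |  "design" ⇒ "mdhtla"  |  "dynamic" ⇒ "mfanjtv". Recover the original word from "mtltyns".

digital

s(18)→h(7) and i(8)→t(19) fit y≡17x+13 (mod 26); the inverse of 17 mod 26 is 23. Treating letters as 0–25, the rule is x ↦ 17x + 13 (mod 26).
Decoding mtltyns: m(12)→23·(12−13)≡3=d; t(19)→23·(19−13)≡8=i; l(11)→23·(11−13)≡6=g; t(19)→23·(19−13)≡8=i; y(24)→23·(24−13)≡19=t; n(13)→23·(13−13)≡0=a; s(18)→23·(18−13)≡11=l (all mod 26).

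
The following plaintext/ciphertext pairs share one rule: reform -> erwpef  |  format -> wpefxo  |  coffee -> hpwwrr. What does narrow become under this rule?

kxeepd

r(17)→e(4) and e(4)→r(17) fit y≡5x+23 (mod 26); the inverse of 5 mod 26 is 21. Treating letters as 0–25, the rule is x ↦ 5x + 23 (mod 26).
On narrow: n(13)→5·13+23≡10=k; a(0)→5·0+23≡23=x; r(17)→5·17+23≡4=e; r(17)→5·17+23≡4=e; o(14)→5·14+23≡15=p; w(22)→5·22+23≡3=d (all mod 26).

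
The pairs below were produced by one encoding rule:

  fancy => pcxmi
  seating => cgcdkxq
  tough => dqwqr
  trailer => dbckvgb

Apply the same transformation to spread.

The rule splits by letter class: vowels +2, consonants +10.
On spread: s(cons)+10=c, p(cons)+10=z, r(cons)+10=b, e(vowel)+2=g, a(vowel)+2=c, d(cons)+10=n.

czbgcn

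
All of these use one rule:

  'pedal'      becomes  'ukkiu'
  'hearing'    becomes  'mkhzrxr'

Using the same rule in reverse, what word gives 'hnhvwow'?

channel

In pedal: p→u is +5, e→k is +6, d→k is +7, a→i is +8 — the shift increases by 1 each position. Letter i (0-indexed) is shifted by i+5, so successive shifts are 5, 6, 7, ….
Undoing it on hnhvwow: h−5=c, n−6=h, h−7=a, v−8=n, w−9=n, o−10=e, w−11=l.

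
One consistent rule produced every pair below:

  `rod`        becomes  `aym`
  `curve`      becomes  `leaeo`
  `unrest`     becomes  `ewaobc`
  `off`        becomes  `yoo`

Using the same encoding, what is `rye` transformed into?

aho

The rule splits by letter class: vowels +10, consonants +9.
For rye: r(cons)+9=a, y(cons)+9=h, e(vowel)+10=o.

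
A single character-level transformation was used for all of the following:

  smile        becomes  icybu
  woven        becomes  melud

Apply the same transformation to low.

Compare letters: s→i is +16, m→c is +16, i→y is +16 — a constant shift. It's a constant shift of +16 (ROT16).
Applying it to low: l+16=b, o+16=e, w+16=m.

bem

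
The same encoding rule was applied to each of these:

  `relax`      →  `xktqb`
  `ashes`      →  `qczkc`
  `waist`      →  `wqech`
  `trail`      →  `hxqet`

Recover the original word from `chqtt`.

stall

Treating letters as 0–25, the rule is x ↦ 5x + 16 (mod 26).
Undoing it on chqtt: c(2)→21·(2−16)≡18=s; h(7)→21·(7−16)≡19=t; q(16)→21·(16−16)≡0=a; t(19)→21·(19−16)≡11=l; t(19)→21·(19−16)≡11=l (all mod 26).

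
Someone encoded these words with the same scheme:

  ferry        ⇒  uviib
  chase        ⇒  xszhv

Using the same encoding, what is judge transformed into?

Each pair mirrors across the alphabet (f↔u, e↔v, r↔i): positions sum to 25. This is the alphabet-reversal cipher (Atbash): a becomes z, b becomes y, etc.
Applying it to judge: j↔q, u↔f, d↔w, g↔t, e↔v.

qfwtv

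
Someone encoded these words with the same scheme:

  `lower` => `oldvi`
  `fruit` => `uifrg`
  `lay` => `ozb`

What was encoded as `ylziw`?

Letters are reflected about the middle of the alphabet (position → 25−position): Atbash.
Decoding ylziw: y↔b, l↔o, z↔a, i↔r, w↔d.

board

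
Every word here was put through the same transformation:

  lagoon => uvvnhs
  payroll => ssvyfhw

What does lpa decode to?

tie

The output letters match the input read backwards, each shifted +7: lagoon reversed is noogal. Read the word backwards and shift each letter +7.
Reversing it on lpa: shift back: l−7=e, p−7=i, a−7=t → eit; then reverse → tie.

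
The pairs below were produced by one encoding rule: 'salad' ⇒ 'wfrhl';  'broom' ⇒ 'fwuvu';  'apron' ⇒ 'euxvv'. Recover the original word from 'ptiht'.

In salad: s→w is +4, a→f is +5, l→r is +6, a→h is +7 — the shift increases by 1 each position. The shift increases by 1 at each position, starting from +4: 4, 5, 6, ….
Reversing it on ptiht: p−4=l, t−5=o, i−6=c, h−7=a, t−8=l.

local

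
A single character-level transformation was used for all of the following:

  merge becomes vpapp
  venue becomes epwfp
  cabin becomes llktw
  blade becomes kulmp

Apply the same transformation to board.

kzlam

The shift depends on letter class: consonant m→v is +9, but vowel e→p is +11. Vowels shift forward by 11 and consonants shift forward by 9.
On board: b(cons)+9=k, o(vowel)+11=z, a(vowel)+11=l, r(cons)+9=a, d(cons)+9=m.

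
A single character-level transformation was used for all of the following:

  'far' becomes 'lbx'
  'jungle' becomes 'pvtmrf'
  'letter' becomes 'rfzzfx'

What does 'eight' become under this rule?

The shift depends on letter class: consonant f→l is +6, but vowel a→b is +1. The rule splits by letter class: vowels +1, consonants +6.
For eight: e(vowel)+1=f, i(vowel)+1=j, g(cons)+6=m, h(cons)+6=n, t(cons)+6=z.

fjmnz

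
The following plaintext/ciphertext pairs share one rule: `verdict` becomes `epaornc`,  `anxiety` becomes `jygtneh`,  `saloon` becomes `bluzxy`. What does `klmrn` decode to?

badge

Shifts by position in verdict: pos 0: v→e (+9), pos 1: e→p (+11), pos 2: r→a (+9), pos 3: d→o (+11) — repeating every 2. A repeating key of period 2 is used — shifts +9, +11 over and over.
Reversing it on klmrn: k−9=b, l−11=a, m−9=d, r−11=g, n−9=e.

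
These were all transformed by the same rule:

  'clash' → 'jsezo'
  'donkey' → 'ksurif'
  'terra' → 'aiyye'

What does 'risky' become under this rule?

The shift depends on letter class: consonant c→j is +7, but vowel a→e is +4. Two shifts are in play — +4 for a/e/i/o/u, +7 for every other letter.
Applying it to risky: r(cons)+7=y, i(vowel)+4=m, s(cons)+7=z, k(cons)+7=r, y(cons)+7=f.

ymzrf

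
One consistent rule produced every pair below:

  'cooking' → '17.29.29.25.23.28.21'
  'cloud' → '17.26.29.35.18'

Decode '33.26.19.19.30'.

sleep

c is letter #3 and maps to 17: an offset of 14. The number is (letter's place in the alphabet, a=1) + 14.
Undoing it on 33.26.19.19.30: 33→(33−14)÷1=19=s, 26→(26−14)÷1=12=l, 19→(19−14)÷1=5=e, 19→(19−14)÷1=5=e, 30→(30−14)÷1=16=p.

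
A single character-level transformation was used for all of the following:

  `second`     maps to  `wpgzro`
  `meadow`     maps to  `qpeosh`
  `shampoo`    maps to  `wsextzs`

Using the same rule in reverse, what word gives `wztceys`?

Shifts by position in second: pos 0: s→w (+4), pos 1: e→p (+11), pos 2: c→g (+4), pos 3: o→z (+11) — repeating every 2. A repeating key of period 2 is used — shifts +4, +11 over and over.
Undoing it on wztceys: w−4=s, z−11=o, t−4=p, c−11=r, e−4=a, y−11=n, s−4=o.

soprano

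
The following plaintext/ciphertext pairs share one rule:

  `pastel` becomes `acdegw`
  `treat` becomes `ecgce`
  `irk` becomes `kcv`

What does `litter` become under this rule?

The shift depends on letter class: consonant p→a is +11, but vowel a→c is +2. The rule splits by letter class: vowels +2, consonants +11.
For litter: l(cons)+11=w, i(vowel)+2=k, t(cons)+11=e, t(cons)+11=e, e(vowel)+2=g, r(cons)+11=c.

wkeegc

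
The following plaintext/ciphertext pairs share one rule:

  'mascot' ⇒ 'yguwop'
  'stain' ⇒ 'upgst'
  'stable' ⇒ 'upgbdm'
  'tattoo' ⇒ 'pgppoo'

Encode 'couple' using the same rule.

wokjdm

m(12)→y(24) and a(0)→g(6) fit y≡21x+6 (mod 26); the inverse of 21 mod 26 is 5. Treating letters as 0–25, the rule is x ↦ 21x + 6 (mod 26).
On couple: c(2)→21·2+6≡22=w; o(14)→21·14+6≡14=o; u(20)→21·20+6≡10=k; p(15)→21·15+6≡9=j; l(11)→21·11+6≡3=d; e(4)→21·4+6≡12=m (all mod 26).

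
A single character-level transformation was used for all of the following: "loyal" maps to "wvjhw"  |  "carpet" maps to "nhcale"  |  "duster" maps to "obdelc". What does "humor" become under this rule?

sbxvc

The shift depends on letter class: consonant l→w is +11, but vowel o→v is +7. Vowels shift forward by 7 and consonants shift forward by 11.
Applying it to humor: h(cons)+11=s, u(vowel)+7=b, m(cons)+11=x, o(vowel)+7=v, r(cons)+11=c.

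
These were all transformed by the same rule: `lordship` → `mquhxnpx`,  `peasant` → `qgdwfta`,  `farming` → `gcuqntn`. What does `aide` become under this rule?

bkgi

In lordship: l→m is +1, o→q is +2, r→u is +3, d→h is +4 — the shift increases by 1 each position. Each letter shifts forward by (position + 1), i.e. 1, 2, 3, … — the shift grows by one for each successive letter.
On aide: a+1=b, i+2=k, d+3=g, e+4=i.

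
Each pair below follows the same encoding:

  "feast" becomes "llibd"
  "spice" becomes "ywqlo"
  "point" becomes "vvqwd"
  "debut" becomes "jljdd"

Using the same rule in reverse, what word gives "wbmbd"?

In feast: f→l is +6, e→l is +7, a→i is +8, s→b is +9 — the shift increases by 1 each position. Each letter shifts forward by (position + 6), i.e. 6, 7, 8, … — the shift grows by one for each successive letter.
Reversing it on wbmbd: w−6=q, b−7=u, m−8=e, b−9=s, d−10=t.

quest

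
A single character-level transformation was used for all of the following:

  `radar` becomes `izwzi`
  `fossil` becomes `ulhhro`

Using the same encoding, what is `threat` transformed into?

Letters are reflected about the middle of the alphabet (position → 25−position): Atbash.
Applying it to threat: t↔g, h↔s, r↔i, e↔v, a↔z, t↔g.

gsivzg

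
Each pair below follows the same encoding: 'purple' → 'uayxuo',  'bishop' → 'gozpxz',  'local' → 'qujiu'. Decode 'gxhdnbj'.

bravery

In purple: p→u is +5, u→a is +6, r→y is +7, p→x is +8 — the shift increases by 1 each position. The shift increases by 1 at each position, starting from +5: 5, 6, 7, ….
Reversing it on gxhdnbj: g−5=b, x−6=r, h−7=a, d−8=v, n−9=e, b−10=r, j−11=y.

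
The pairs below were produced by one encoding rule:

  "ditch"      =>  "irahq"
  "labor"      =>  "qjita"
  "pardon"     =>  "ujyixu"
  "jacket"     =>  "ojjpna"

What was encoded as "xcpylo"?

stitch

Shifts by position in ditch: pos 0: d→i (+5), pos 1: i→r (+9), pos 2: t→a (+7), pos 3: c→h (+5), pos 4: h→q (+9) — repeating every 3. A repeating key of period 3 is used — shifts +5, +9, +7 over and over.
Undoing it on xcpylo: x−5=s, c−9=t, p−7=i, y−5=t, l−9=c, o−7=h.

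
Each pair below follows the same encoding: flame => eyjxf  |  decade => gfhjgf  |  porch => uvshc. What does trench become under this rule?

f(5)→e(4) and l(11)→y(24) fit y≡25x+9 (mod 26); the inverse of 25 mod 26 is 25. Treating letters as 0–25, the rule is x ↦ 25x + 9 (mod 26).
On trench: t(19)→25·19+9≡16=q; r(17)→25·17+9≡18=s; e(4)→25·4+9≡5=f; n(13)→25·13+9≡22=w; c(2)→25·2+9≡7=h; h(7)→25·7+9≡2=c (all mod 26).

qsfwhc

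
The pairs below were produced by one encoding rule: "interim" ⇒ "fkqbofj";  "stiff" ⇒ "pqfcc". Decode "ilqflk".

Compare letters: i→f is +23, n→k is +23, t→q is +23 — a constant shift. Every letter moves 23 places later in the alphabet, wrapping around z→a.
Undoing it on ilqflk: i−23=l, l−23=o, q−23=t, f−23=i, l−23=o, k−23=n.

lotion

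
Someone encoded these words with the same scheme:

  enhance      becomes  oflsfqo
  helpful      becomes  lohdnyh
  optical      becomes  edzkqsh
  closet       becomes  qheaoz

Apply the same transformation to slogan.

ahemsf

e(4)→o(14) and n(13)→f(5) fit y≡25x+18 (mod 26); the inverse of 25 mod 26 is 25. Each letter's alphabet position (a=0..z=25) is mapped through 25·x+18 mod 26 — an affine cipher.
For slogan: s(18)→25·18+18≡0=a; l(11)→25·11+18≡7=h; o(14)→25·14+18≡4=e; g(6)→25·6+18≡12=m; a(0)→25·0+18≡18=s; n(13)→25·13+18≡5=f (all mod 26).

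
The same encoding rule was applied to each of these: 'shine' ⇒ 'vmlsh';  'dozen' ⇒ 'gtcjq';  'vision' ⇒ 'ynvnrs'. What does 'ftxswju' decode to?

Shifts by position in shine: pos 0: s→v (+3), pos 1: h→m (+5), pos 2: i→l (+3), pos 3: n→s (+5) — repeating every 2. It's a Vigenère-style cipher with numeric key [3,5]: position i shifts by key[i mod 2].
Decoding ftxswju: f−3=c, t−5=o, x−3=u, s−5=n, w−3=t, j−5=e, u−3=r.

counter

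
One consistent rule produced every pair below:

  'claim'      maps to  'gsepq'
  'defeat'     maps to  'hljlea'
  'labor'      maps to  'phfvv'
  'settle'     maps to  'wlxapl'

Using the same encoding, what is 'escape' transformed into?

Shifts by position in claim: pos 0: c→g (+4), pos 1: l→s (+7), pos 2: a→e (+4), pos 3: i→p (+7) — repeating every 2. It's a Vigenère-style cipher with numeric key [4,7]: position i shifts by key[i mod 2].
On escape: e+4=i, s+7=z, c+4=g, a+7=h, p+4=t, e+7=l.

izghtl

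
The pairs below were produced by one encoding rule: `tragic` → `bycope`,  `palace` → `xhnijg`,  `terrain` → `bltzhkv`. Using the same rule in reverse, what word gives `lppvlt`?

Shifts by position in tragic: pos 0: t→b (+8), pos 1: r→y (+7), pos 2: a→c (+2), pos 3: g→o (+8), pos 4: i→p (+7), pos 5: c→e (+2) — repeating every 3. It's a Vigenère-style cipher with numeric key [8,7,2]: position i shifts by key[i mod 3].
Decoding lppvlt: l−8=d, p−7=i, p−2=n, v−8=n, l−7=e, t−2=r.

dinner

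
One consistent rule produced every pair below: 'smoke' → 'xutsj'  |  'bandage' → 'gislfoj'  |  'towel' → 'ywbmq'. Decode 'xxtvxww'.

sponsor

The shifts repeat in a cycle of length 2: positions 0,1,… shift by +5, +8, then the pattern repeats.
Decoding xxtvxww: x−5=s, x−8=p, t−5=o, v−8=n, x−5=s, w−8=o, w−5=r.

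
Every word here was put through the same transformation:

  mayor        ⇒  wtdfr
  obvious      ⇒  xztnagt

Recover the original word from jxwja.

The output letters match the input read backwards, each shifted +5: mayor reversed is royam. Two steps: reverse the string, then apply a Caesar shift of +5.
Undoing it on jxwja: shift back: j−5=e, x−5=s, w−5=r, j−5=e, a−5=v → esrev; then reverse → verse.

verse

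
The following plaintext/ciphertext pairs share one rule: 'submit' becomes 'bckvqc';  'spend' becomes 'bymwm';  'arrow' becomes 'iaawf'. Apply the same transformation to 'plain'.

yuiqw

The shift depends on letter class: consonant s→b is +9, but vowel u→c is +8. Two shifts are in play — +8 for a/e/i/o/u, +9 for every other letter.
Applying it to plain: p(cons)+9=y, l(cons)+9=u, a(vowel)+8=i, i(vowel)+8=q, n(cons)+9=w.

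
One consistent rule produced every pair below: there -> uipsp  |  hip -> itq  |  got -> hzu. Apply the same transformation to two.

uxz

Vowels shift forward by 11 and consonants shift forward by 1.
On two: t(cons)+1=u, w(cons)+1=x, o(vowel)+11=z.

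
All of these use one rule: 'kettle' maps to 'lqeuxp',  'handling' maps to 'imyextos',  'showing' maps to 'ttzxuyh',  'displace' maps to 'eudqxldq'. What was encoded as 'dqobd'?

The shifts repeat in a cycle of length 3: positions 0,1,… shift by +1, +12, +11, then the pattern repeats.
Undoing it on dqobd: d−1=c, q−12=e, o−11=d, b−1=a, d−12=r.

cedar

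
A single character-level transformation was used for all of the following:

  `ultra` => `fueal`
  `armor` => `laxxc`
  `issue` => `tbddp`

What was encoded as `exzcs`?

tooth

Shifts by position in ultra: pos 0: u→f (+11), pos 1: l→u (+9), pos 2: t→e (+11), pos 3: r→a (+9) — repeating every 2. A repeating key of period 2 is used — shifts +11, +9 over and over.
Decoding exzcs: e−11=t, x−9=o, z−11=o, c−9=t, s−11=h.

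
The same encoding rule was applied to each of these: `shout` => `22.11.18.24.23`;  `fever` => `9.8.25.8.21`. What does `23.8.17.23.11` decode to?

tenth

s is letter #19 and maps to 22: an offset of 3. Each letter is replaced by its alphabet position (a=1..z=26) + 3.
Undoing it on 23.8.17.23.11: 23→(23−3)÷1=20=t, 8→(8−3)÷1=5=e, 17→(17−3)÷1=14=n, 23→(23−3)÷1=20=t, 11→(11−3)÷1=8=h.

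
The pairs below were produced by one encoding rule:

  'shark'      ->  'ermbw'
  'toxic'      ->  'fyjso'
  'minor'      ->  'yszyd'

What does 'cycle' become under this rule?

Shifts by position in shark: pos 0: s→e (+12), pos 1: h→r (+10), pos 2: a→m (+12), pos 3: r→b (+10) — repeating every 2. A repeating key of period 2 is used — shifts +12, +10 over and over.
On cycle: c+12=o, y+10=i, c+12=o, l+10=v, e+12=q.

oiovq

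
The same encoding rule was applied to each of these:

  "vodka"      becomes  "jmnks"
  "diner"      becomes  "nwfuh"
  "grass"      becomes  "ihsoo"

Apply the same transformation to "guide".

v(21)→j(9) and o(14)→m(12) fit y≡7x+18 (mod 26); the inverse of 7 mod 26 is 15. Each letter's alphabet position (a=0..z=25) is mapped through 7·x+18 mod 26 — an affine cipher.
On guide: g(6)→7·6+18≡8=i; u(20)→7·20+18≡2=c; i(8)→7·8+18≡22=w; d(3)→7·3+18≡13=n; e(4)→7·4+18≡20=u (all mod 26).

icwnu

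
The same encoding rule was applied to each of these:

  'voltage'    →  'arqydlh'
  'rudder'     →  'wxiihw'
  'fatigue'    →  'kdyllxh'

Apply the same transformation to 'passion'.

The shift depends on letter class: consonant v→a is +5, but vowel o→r is +3. Two shifts are in play — +3 for a/e/i/o/u, +5 for every other letter.
On passion: p(cons)+5=u, a(vowel)+3=d, s(cons)+5=x, s(cons)+5=x, i(vowel)+3=l, o(vowel)+3=r, n(cons)+5=s.

udxxlrs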